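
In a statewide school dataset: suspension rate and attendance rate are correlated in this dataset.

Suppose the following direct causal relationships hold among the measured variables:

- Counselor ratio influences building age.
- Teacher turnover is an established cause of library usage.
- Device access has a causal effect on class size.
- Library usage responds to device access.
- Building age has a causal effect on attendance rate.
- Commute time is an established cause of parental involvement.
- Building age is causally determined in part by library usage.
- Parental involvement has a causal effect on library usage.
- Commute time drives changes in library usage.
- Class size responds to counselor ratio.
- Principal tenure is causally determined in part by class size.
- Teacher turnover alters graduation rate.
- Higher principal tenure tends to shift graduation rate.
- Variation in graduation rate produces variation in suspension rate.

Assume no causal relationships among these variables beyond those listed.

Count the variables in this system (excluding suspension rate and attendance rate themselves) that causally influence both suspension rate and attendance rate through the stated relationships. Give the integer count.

3

The common causes are: counselor ratio (to suspension rate via counselor ratio → class size → principal tenure → graduation rate → suspension rate; to attendance rate via counselor ratio → building age → attendance rate); device access (to suspension rate via device access → class size → principal tenure → graduation rate → suspension rate; to attendance rate via device access → library usage → building age → attendance rate); teacher turnover (to suspension rate via teacher turnover → graduation rate → suspension rate; to attendance rate via teacher turnover → library usage → building age → attendance rate).
Every other variable lacks a causal path to at least one of suspension rate and attendance rate.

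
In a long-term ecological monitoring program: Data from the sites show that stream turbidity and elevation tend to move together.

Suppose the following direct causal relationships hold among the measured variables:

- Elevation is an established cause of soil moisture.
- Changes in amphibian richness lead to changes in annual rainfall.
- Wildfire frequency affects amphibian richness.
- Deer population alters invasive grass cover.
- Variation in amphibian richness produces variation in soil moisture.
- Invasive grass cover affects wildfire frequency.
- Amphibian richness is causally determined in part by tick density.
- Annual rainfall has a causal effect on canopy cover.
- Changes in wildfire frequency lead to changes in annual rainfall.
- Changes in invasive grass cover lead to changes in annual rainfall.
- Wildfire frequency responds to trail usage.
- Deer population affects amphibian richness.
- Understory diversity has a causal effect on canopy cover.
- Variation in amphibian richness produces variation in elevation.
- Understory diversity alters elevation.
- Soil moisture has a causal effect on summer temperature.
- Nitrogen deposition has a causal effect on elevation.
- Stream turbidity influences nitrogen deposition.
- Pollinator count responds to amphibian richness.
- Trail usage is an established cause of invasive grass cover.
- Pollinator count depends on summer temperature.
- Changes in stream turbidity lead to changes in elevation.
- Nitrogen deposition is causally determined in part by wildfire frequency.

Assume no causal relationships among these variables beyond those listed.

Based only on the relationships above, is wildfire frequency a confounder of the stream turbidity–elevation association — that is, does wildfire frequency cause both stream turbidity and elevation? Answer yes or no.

no

Wildfire frequency has no stated causal path to stream turbidity. A confounder must cause both variables, so wildfire frequency does not qualify.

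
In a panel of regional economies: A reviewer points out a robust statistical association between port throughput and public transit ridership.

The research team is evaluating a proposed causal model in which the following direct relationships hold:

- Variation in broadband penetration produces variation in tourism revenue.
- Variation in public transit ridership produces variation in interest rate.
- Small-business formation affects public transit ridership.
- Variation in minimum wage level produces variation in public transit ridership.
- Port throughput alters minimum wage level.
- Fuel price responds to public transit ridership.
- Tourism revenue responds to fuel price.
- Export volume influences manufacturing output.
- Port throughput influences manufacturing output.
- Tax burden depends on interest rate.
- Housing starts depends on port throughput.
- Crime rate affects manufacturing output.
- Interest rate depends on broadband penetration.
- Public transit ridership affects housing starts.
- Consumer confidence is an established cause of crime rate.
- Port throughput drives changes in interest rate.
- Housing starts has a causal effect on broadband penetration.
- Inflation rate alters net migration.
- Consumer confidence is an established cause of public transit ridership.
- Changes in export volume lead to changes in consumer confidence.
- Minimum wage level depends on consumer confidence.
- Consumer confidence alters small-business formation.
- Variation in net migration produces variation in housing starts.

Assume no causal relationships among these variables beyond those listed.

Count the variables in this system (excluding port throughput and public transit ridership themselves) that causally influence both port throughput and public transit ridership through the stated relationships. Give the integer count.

0

No listed variable has a causal path to both port throughput and public transit ridership, so there are no common causes.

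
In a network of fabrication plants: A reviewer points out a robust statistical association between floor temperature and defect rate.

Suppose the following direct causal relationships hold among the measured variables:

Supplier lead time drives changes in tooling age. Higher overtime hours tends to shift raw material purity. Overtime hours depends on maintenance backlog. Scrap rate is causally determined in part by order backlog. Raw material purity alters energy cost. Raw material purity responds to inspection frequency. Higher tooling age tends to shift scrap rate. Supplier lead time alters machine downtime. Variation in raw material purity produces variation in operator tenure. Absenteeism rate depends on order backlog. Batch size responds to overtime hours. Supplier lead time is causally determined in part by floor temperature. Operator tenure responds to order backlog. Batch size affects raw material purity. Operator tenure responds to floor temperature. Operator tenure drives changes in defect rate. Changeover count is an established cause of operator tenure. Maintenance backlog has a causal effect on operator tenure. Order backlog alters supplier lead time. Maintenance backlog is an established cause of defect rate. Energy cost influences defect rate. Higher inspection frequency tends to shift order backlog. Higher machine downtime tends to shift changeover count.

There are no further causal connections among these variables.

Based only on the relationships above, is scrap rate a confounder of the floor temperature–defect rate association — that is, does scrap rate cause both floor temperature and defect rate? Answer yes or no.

no

Scrap rate has no stated causal path to either floor temperature or defect rate. A confounder must cause both variables, so scrap rate does not qualify.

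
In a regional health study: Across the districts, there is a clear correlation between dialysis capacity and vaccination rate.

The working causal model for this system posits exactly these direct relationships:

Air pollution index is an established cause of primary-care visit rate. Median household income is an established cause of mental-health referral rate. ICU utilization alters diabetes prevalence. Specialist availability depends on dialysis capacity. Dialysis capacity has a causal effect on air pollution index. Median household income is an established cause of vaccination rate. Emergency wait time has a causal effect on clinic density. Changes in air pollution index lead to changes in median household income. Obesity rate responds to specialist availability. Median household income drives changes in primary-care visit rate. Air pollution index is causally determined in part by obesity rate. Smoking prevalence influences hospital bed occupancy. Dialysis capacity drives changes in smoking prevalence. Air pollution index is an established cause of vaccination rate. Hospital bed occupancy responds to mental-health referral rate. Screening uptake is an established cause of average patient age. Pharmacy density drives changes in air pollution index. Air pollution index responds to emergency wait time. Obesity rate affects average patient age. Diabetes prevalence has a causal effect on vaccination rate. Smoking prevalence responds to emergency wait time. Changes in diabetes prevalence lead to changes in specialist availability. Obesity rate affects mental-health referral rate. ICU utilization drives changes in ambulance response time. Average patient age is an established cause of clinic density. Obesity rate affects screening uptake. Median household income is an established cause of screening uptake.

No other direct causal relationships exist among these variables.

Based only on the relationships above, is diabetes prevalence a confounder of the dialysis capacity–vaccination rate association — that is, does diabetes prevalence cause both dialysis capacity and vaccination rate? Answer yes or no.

no

Diabetes prevalence has no stated causal path to dialysis capacity. A confounder must cause both variables, so diabetes prevalence does not qualify.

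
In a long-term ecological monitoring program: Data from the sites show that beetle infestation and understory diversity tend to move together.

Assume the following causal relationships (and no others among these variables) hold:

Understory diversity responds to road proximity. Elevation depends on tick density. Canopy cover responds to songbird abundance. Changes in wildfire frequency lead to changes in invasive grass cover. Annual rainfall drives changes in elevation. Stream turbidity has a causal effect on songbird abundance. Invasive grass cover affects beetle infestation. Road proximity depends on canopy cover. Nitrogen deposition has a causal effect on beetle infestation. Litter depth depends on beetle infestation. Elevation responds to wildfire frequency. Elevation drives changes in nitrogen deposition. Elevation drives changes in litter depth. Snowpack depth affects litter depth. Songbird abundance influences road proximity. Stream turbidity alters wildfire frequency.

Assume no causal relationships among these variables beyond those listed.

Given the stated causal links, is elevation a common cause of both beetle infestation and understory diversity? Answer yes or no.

no

Elevation has no stated causal path to understory diversity. A confounder must cause both variables, so elevation does not qualify.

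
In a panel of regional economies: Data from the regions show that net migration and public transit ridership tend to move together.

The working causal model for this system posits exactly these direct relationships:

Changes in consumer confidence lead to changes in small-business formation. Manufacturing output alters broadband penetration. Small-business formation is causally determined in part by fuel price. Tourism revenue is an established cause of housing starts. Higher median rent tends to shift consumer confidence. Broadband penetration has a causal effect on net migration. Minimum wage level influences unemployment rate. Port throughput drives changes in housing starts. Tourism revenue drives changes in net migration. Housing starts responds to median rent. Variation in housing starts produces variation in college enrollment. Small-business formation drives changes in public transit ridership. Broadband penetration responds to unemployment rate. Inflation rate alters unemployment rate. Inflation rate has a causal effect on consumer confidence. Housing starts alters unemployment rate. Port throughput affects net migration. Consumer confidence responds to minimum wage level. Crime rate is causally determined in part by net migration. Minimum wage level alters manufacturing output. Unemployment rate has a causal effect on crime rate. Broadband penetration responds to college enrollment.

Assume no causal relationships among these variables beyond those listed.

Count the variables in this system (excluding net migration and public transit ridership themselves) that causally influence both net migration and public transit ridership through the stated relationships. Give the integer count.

3

The common causes are: inflation rate (to net migration via inflation rate → unemployment rate → broadband penetration → net migration; to public transit ridership via inflation rate → consumer confidence → small-business formation → public transit ridership); median rent (to net migration via median rent → housing starts → college enrollment → broadband penetration → net migration; to public transit ridership via median rent → consumer confidence → small-business formation → public transit ridership); minimum wage level (to net migration via minimum wage level → unemployment rate → broadband penetration → net migration; to public transit ridership via minimum wage level → consumer confidence → small-business formation → public transit ridership).
Every other variable lacks a causal path to at least one of net migration and public transit ridership.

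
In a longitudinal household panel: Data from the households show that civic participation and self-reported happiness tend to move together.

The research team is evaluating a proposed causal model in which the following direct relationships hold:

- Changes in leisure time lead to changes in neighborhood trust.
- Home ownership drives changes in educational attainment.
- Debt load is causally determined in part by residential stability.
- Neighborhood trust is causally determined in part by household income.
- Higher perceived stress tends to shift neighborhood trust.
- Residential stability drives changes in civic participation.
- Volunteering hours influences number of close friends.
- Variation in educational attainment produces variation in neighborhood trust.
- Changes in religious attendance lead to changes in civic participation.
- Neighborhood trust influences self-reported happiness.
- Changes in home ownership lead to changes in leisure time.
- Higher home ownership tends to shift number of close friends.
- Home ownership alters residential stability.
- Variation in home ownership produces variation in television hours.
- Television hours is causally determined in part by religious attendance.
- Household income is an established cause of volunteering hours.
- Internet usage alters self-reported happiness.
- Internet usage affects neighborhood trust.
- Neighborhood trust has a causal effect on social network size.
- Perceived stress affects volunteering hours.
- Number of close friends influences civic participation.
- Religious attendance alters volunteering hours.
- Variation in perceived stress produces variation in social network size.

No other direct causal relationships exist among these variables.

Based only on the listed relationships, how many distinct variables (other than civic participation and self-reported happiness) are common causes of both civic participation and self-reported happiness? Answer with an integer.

The common causes are: home ownership (to civic participation via home ownership → number of close friends → civic participation; to self-reported happiness via home ownership → leisure time → neighborhood trust → self-reported happiness); household income (to civic participation via household income → volunteering hours → number of close friends → civic participation; to self-reported happiness via household income → neighborhood trust → self-reported happiness); perceived stress (to civic participation via perceived stress → volunteering hours → number of close friends → civic participation; to self-reported happiness via perceived stress → neighborhood trust → self-reported happiness).
Every other variable lacks a causal path to at least one of civic participation and self-reported happiness.

3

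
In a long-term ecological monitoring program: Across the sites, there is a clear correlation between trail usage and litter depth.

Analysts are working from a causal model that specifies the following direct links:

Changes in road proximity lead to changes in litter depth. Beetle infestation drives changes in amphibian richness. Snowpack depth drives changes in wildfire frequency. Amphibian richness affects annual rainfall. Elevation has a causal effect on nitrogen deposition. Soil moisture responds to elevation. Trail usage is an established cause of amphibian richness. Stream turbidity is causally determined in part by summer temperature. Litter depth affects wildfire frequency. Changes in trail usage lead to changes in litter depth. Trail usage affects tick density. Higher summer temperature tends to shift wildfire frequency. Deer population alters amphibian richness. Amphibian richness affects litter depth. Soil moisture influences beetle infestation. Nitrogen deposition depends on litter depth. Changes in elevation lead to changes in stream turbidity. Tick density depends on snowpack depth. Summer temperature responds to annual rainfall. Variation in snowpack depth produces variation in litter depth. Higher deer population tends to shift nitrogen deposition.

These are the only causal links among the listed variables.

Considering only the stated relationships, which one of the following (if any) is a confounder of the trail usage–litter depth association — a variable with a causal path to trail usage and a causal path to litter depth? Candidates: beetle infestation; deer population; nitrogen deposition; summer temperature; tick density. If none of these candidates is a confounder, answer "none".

none

None of the listed candidates has causal paths to both trail usage and litter depth in the stated relationships, so none is a common cause.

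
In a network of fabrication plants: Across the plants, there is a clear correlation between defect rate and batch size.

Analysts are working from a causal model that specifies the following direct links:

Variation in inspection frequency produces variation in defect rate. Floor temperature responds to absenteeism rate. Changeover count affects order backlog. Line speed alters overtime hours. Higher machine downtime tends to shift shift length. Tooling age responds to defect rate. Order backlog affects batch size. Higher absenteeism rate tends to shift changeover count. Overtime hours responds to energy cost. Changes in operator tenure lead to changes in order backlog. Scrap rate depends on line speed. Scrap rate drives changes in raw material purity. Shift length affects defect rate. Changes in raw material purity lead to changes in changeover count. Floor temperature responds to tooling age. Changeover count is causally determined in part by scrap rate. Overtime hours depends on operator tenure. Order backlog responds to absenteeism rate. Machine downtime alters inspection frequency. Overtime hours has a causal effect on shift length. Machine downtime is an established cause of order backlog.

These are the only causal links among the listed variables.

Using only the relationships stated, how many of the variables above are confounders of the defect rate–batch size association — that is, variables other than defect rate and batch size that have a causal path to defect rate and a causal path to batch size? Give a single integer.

The common causes are: line speed (to defect rate via line speed → overtime hours → shift length → defect rate; to batch size via line speed → scrap rate → changeover count → order backlog → batch size); machine downtime (to defect rate via machine downtime → inspection frequency → defect rate; to batch size via machine downtime → order backlog → batch size); operator tenure (to defect rate via operator tenure → overtime hours → shift length → defect rate; to batch size via operator tenure → order backlog → batch size).
Every other variable lacks a causal path to at least one of defect rate and batch size.

3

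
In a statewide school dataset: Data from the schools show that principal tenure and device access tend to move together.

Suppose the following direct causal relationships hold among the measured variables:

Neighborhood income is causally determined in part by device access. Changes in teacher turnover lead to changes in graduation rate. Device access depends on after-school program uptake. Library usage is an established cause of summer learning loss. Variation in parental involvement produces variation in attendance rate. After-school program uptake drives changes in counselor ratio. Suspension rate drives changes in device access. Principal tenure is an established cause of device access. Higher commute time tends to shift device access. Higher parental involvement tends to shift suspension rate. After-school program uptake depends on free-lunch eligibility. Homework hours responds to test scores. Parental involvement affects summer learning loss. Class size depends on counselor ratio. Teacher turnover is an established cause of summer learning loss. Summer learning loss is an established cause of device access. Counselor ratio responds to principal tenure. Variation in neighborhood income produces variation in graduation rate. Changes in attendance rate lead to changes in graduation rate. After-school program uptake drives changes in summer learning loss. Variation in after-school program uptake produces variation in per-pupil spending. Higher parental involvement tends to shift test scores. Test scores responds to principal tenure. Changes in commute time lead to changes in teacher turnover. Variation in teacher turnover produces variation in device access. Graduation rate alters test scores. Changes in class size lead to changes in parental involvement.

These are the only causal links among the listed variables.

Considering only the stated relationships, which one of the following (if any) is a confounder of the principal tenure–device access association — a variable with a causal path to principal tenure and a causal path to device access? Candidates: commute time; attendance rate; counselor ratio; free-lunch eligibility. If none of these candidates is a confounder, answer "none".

None of the listed candidates has causal paths to both principal tenure and device access in the stated relationships, so none is a common cause.

none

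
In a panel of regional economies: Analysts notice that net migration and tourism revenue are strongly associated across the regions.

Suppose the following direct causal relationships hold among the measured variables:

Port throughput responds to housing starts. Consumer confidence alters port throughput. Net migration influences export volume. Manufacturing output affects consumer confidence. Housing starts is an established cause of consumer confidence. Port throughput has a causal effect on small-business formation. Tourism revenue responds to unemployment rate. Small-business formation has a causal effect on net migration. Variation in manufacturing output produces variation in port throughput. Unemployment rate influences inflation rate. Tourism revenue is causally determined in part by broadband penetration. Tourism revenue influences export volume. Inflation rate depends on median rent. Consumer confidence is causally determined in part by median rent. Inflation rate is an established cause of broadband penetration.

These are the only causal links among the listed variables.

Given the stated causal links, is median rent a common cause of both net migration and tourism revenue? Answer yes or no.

yes

Median rent has a causal path to net migration (median rent → consumer confidence → port throughput → small-business formation → net migration) and to tourism revenue (median rent → inflation rate → broadband penetration → tourism revenue), so it is a common cause of both — a confounder.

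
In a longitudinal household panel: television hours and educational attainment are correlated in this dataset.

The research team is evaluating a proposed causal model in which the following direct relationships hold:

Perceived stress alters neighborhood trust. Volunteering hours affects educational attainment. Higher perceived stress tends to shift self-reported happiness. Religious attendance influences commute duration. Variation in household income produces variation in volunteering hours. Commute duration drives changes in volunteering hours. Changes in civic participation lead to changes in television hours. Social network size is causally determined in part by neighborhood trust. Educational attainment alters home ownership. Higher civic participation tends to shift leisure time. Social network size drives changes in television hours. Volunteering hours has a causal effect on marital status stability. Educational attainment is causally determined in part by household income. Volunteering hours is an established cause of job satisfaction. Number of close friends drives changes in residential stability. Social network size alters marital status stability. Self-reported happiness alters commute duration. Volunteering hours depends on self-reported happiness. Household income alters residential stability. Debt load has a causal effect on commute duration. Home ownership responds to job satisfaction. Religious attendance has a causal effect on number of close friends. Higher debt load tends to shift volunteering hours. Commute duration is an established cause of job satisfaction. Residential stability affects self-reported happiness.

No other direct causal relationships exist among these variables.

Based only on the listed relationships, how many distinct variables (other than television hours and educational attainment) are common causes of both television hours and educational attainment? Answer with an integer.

The common causes are: perceived stress (to television hours via perceived stress → neighborhood trust → social network size → television hours; to educational attainment via perceived stress → self-reported happiness → volunteering hours → educational attainment).
Every other variable lacks a causal path to at least one of television hours and educational attainment.

1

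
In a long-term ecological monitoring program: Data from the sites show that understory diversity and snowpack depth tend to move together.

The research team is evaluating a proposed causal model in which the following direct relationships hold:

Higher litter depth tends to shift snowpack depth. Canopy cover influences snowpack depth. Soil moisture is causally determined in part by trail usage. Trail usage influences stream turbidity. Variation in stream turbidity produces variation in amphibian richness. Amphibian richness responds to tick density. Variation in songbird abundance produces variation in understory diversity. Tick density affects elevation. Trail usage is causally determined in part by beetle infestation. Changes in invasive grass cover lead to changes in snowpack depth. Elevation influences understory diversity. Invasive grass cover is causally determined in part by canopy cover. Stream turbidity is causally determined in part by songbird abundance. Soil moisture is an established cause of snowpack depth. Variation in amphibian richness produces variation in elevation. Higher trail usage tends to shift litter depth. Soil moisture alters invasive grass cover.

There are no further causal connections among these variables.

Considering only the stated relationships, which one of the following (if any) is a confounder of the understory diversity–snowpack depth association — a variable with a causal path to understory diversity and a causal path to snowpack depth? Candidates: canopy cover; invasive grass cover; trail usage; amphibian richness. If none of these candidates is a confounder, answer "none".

Trail usage causes understory diversity (trail usage → stream turbidity → amphibian richness → elevation → understory diversity) and also causes snowpack depth (trail usage → soil moisture → snowpack depth); it is a common cause of both.
Each of the other candidates lacks a causal path to at least one of understory diversity and snowpack depth, so they do not confound the relationship.

trail usage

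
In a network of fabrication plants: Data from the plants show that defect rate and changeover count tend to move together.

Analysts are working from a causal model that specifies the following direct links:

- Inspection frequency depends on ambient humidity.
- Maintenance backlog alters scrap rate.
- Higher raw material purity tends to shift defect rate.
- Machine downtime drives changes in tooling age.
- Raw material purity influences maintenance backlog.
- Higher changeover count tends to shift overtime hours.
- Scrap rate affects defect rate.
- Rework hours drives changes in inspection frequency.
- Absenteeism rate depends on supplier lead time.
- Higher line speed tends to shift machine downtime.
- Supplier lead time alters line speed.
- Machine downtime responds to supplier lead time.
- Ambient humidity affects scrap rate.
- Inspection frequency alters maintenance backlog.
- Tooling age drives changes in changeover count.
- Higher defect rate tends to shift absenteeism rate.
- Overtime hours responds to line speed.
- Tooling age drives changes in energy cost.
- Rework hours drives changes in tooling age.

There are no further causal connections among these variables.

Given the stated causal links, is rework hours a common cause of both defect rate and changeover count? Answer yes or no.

yes

Rework hours has a causal path to defect rate (rework hours → inspection frequency → maintenance backlog → scrap rate → defect rate) and to changeover count (rework hours → tooling age → changeover count), so it is a common cause of both — a confounder.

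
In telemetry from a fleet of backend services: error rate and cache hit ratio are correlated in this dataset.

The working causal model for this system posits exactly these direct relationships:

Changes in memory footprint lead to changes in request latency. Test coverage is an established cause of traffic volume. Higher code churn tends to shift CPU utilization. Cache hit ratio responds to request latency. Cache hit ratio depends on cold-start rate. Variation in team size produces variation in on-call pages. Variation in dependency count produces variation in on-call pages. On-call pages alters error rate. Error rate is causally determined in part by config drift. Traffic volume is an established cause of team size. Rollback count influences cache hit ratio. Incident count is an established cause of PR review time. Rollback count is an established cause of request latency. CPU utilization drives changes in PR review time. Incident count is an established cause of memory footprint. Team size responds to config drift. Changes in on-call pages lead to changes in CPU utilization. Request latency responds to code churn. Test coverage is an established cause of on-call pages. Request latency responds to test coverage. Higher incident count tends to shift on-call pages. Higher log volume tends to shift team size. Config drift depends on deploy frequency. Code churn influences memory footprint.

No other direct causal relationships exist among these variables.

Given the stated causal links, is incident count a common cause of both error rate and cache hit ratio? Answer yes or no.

yes

Incident count has a causal path to error rate (incident count → on-call pages → error rate) and to cache hit ratio (incident count → memory footprint → request latency → cache hit ratio), so it is a common cause of both — a confounder.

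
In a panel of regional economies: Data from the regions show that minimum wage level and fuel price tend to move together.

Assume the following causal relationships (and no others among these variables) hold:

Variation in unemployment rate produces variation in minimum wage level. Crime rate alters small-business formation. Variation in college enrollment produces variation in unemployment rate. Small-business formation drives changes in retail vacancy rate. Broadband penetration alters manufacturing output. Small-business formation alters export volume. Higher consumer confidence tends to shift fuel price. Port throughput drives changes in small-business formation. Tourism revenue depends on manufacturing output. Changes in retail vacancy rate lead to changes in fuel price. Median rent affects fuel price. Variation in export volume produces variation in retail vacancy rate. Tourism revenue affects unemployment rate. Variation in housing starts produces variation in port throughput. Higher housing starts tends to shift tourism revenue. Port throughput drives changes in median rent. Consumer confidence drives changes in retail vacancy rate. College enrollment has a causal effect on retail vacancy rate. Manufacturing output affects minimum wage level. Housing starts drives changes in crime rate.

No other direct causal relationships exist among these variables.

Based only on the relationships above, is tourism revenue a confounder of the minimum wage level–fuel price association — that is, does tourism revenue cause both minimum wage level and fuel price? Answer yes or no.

Tourism revenue has no stated causal path to fuel price. A confounder must cause both variables, so tourism revenue does not qualify.

no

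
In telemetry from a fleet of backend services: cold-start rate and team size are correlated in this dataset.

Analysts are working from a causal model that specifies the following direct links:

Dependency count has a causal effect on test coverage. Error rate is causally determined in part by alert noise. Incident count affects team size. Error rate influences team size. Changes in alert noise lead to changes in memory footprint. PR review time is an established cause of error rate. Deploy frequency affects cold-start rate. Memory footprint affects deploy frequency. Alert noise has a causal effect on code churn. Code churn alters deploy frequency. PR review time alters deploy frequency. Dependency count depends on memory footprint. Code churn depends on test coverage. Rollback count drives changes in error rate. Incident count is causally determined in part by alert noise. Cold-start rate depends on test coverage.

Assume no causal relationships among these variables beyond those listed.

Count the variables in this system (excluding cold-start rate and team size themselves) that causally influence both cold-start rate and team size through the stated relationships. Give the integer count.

The common causes are: PR review time (to cold-start rate via PR review time → deploy frequency → cold-start rate; to team size via PR review time → error rate → team size); alert noise (to cold-start rate via alert noise → code churn → deploy frequency → cold-start rate; to team size via alert noise → incident count → team size).
Every other variable lacks a causal path to at least one of cold-start rate and team size.

2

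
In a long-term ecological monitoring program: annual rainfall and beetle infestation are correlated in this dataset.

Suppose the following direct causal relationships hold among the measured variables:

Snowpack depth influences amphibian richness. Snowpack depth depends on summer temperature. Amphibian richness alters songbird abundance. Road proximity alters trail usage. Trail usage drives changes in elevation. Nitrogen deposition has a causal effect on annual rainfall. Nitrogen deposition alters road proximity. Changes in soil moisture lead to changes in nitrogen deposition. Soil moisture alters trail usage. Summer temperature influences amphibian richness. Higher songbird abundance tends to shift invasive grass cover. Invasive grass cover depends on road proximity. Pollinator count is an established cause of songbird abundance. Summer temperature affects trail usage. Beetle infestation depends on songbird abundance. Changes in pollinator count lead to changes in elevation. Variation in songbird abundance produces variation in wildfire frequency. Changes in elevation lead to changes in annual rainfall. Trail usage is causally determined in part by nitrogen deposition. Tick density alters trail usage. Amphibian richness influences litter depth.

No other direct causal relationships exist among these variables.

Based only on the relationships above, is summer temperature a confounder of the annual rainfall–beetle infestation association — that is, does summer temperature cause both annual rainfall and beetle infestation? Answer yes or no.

yes

Summer temperature has a causal path to annual rainfall (summer temperature → trail usage → elevation → annual rainfall) and to beetle infestation (summer temperature → amphibian richness → songbird abundance → beetle infestation), so it is a common cause of both — a confounder.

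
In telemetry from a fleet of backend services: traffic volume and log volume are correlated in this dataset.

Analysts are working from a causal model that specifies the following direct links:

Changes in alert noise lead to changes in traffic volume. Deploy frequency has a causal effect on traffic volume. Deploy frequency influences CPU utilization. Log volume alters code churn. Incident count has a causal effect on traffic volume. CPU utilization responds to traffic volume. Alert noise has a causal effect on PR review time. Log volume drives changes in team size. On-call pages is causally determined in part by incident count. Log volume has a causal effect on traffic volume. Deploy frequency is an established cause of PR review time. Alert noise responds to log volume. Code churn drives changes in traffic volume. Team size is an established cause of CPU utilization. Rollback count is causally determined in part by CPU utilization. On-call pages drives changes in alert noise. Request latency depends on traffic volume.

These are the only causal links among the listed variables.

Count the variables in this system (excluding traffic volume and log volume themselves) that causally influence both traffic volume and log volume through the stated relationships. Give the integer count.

No listed variable has a causal path to both traffic volume and log volume, so there are no common causes.

0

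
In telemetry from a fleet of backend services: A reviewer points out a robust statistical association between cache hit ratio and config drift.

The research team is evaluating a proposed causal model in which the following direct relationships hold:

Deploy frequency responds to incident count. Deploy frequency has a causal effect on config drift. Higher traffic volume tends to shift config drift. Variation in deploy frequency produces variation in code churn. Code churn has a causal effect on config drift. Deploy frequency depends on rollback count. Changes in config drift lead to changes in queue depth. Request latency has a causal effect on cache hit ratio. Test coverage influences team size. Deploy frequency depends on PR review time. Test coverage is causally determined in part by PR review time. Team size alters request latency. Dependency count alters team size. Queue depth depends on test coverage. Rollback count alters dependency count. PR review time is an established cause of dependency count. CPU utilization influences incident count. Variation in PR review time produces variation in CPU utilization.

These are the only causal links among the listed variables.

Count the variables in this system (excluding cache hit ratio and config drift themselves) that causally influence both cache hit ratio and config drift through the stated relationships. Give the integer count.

The common causes are: PR review time (to cache hit ratio via PR review time → test coverage → team size → request latency → cache hit ratio; to config drift via PR review time → deploy frequency → config drift); rollback count (to cache hit ratio via rollback count → dependency count → team size → request latency → cache hit ratio; to config drift via rollback count → deploy frequency → config drift).
Every other variable lacks a causal path to at least one of cache hit ratio and config drift.

2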